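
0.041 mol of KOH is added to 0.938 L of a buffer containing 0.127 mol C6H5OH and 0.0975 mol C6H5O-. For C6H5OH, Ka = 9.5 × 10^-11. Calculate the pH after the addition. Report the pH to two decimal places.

After neutralization: n(C6H5OH) = 0.086 mol, n(C6H5O-) = 0.139 mol.
pKa = −log(9.5 × 10^-11) = 10.022
Henderson–Hasselbalch with mole ratio 0.139/0.086: pH = 10.022 + (+0.209)

pH = 10.23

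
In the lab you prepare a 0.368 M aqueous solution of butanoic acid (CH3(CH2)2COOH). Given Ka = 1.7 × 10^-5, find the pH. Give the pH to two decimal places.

CH3(CH2)2COOH ⇌ CH3(CH2)2COO- + H+
Ka = [H+]²/(0.368 − [H+]) = 1.7 × 10^-5
Neglecting [H+] in the denominator: [H+] = √(1.7 × 10^-5 × 0.368) = 2.50 × 10^-3 M
([H+]/C₀ = 0.68% < 5%, so the approximation holds.)
pH = −log[H+] = −log(2.50 × 10^-3) = 2.60

pH = 2.60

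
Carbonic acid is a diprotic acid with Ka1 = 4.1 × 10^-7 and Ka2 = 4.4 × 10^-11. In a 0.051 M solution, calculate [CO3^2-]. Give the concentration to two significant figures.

First ionization gives [H+] ≈ [HCO3-] = 1.45 × 10^-4 M.
Second step: Ka2 = [H+][CO3^2-]/[HCO3-] ≈ [CO3^2-] (since [H+] ≈ [HCO3-]).
So [CO3^2-] ≈ Ka2.

4.4 × 10^-11 M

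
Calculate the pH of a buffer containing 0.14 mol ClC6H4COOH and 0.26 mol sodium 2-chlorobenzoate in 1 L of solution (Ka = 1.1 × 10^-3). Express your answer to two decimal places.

pKa = −log(1.1 × 10^-3) = 2.959
Using pH = pKa + log([base]/[acid]) with [base]/[acid] = 0.26/0.14:
pH = 2.959 + (+0.269) = 3.23

pH = 3.23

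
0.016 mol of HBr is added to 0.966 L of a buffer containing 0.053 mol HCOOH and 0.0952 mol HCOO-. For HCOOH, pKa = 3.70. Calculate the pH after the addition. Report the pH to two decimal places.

After neutralization: n(HCOOH) = 0.069 mol, n(HCOO-) = 0.0792 mol.
pH = pKa + log([A⁻]/[HA]) = 3.70 + log(0.0792/0.069) = 3.70 +0.060

pH = 3.76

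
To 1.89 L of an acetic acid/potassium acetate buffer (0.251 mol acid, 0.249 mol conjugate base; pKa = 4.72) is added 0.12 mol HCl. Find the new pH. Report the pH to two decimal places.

Added H+ converts CH3COO- to CH3COOH: CH3COOH → 0.371 mol, CH3COO- → 0.129 mol.
pH = pKa + log([A⁻]/[HA]) = 4.72 + log(0.129/0.371) = 4.72 -0.459

pH = 4.26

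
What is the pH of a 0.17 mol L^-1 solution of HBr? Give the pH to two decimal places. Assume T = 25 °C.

pH = 0.77

HBr is a strong acid and dissociates completely, so [H+] = 0.17 M.
pH = -log(0.17) = 0.77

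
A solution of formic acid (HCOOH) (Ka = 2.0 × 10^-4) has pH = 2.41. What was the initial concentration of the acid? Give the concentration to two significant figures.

[H+] = 10^(-2.41) = 3.89 × 10^-3 M = x
Ka = x²/(C₀ − x) ⇒ C₀ = x + x²/Ka
C₀ = 3.89 × 10^-3 + (3.89 × 10^-3)²/(2.0 × 10^-4) = 7.96 × 10^-2 M

C₀ = 8.0 × 10^-2 M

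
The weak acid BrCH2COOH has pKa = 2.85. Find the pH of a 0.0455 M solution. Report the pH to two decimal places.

pH = 2.13

BrCH2COOH ⇌ BrCH2COO- + H+
Ka = 10^(−2.85) = 1.41 × 10^-3
From the ICE table, Ka = [H+]²/(0.0455 − [H+]) = 1.41 × 10^-3.
Here C₀/Ka ≈ 32.3, so the small-[H+] approximation fails. Use the quadratic:
[H+] = (−Ka + √(Ka² + 4·Ka·C₀))/2 = 7.34 × 10^-3 M
pH = −log[H+] = −log(7.34 × 10^-3) = 2.13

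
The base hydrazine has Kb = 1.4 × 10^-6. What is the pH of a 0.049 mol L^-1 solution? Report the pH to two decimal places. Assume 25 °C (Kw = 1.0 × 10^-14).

N2H4 + H2O ⇌ N2H5+ + OH-
From the ICE table, Kb = x²/(0.049 − x) = 1.4 × 10^-6.
Since Kb ≪ C₀, x ≈ √(Kb·C₀) = 2.62 × 10^-4 M.
Check: 0.53% ionized — well under 5%, approximation valid.
pOH = −log(2.62 × 10^-4) = 3.58; pH = 14.00 − 3.58 = 10.42

pH = 10.42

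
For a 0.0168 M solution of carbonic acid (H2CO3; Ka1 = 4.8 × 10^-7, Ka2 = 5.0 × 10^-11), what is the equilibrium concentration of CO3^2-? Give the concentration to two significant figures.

First ionization gives [H+] ≈ [HCO3-] = 8.98 × 10^-5 M.
Second step: Ka2 = [H+][CO3^2-]/[HCO3-] ≈ [CO3^2-] (since [H+] ≈ [HCO3-]).
So [CO3^2-] ≈ Ka2.

5.0 × 10^-11 M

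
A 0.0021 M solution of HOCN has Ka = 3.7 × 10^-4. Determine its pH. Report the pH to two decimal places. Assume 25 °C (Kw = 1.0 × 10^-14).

HOCN ⇌ OCN- + H+
Ka = [H+]²/(0.0021 − [H+]) = 3.7 × 10^-4
[H+] is not negligible relative to C₀; solve [H+]² + 0.00037·[H+] − 7.77e-07 = 0.
[H+] = (−Ka + √(Ka² + 4·Ka·C₀))/2 = 7.16 × 10^-4 M
pH = −log[H+] = −log(7.16 × 10^-4) = 3.15

pH = 3.15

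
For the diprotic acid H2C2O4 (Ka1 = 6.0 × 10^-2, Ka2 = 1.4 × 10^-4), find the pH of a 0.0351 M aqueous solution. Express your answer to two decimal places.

pH = 1.61

Since Ka1 ≫ Ka2, the first ionization dominates [H+].
Ka1 = x²/(0.0351 − x) = 6.0 × 10^-2
Solving the quadratic: x = (−Ka1 + √(Ka1² + 4·Ka1·C₀))/2 = 2.48 × 10^-2 M
pH = −log(2.48 × 10^-2) = 1.61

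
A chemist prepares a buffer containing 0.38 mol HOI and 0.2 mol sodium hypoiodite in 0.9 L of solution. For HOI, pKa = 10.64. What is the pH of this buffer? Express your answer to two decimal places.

pH = 10.36

pH = pKa + log([A⁻]/[HA]) = 10.64 + log(0.2/0.38)
pH = 10.64 + (-0.279) = 10.36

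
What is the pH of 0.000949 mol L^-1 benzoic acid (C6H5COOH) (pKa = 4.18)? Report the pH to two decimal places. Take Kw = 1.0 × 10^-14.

pH = 3.66

C6H5COOH ⇌ C6H5COO- + H+
Ka = 10^(−4.18) = 6.61 × 10^-5
Let x = [H+] at equilibrium. Ka = x²/(0.000949 − x).
Here C₀/Ka ≈ 14.4, so the small-x approximation fails. Use the quadratic:
x = (−Ka + √(Ka² + 4·Ka·C₀))/2 = 2.20 × 10^-4 M
pH = −log(2.20 × 10^-4) = 3.66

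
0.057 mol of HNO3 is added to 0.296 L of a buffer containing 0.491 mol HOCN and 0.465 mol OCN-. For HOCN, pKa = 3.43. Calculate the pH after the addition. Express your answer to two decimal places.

pH = 3.30

After neutralization: n(HOCN) = 0.548 mol, n(OCN-) = 0.408 mol.
Henderson–Hasselbalch with mole ratio 0.408/0.548: pH = 3.43 + (-0.128)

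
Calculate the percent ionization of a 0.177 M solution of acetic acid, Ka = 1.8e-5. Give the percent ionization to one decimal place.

1.0%

CH3COOH ⇌ CH3COO- + H+; let x = [H+] at equilibrium.
x ≈ √(Ka·C₀) = √(1.8 × 10^-5 × 0.177) = 1.78 × 10^-3 M
Fraction ionized = 1.78 × 10^-3 / 0.177 = 0.0101 → 1.0%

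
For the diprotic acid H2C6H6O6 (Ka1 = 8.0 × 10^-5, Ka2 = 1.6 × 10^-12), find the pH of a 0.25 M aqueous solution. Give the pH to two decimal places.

pH = 2.35

Since Ka1 ≫ Ka2, the first ionization dominates [H+].
Ka1 = x²/(0.25 − x) = 8.0 × 10^-5
x ≈ √(8.0 × 10^-5 × 0.25) = 4.47 × 10^-3 M
pH = −log(4.47 × 10^-3) = 2.35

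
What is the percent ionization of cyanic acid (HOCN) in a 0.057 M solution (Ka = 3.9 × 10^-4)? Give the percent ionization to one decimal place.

HOCN ⇌ OCN- + H+; let x = [H+] at equilibrium.
Ka = x²/(C₀ − x); solving the quadratic gives x = 4.52 × 10^-3 M.
% ionization = x/C₀ × 100% = 4.52 × 10^-3/0.057 × 100% = 7.9%

7.9%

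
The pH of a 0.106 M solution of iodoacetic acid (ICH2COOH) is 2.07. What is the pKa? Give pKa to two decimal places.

pKa = 3.13

[H+] = 10^(-2.07) = 8.51 × 10^-3 M
At equilibrium [HA] = 0.106 − 8.51 × 10^-3 = 9.75 × 10^-2 M
Ka = [H+][A-]/[HA] = (8.51 × 10^-3)² / 9.75 × 10^-2 = 7.43 × 10^-4
pKa = -log(7.43 × 10^-4) = 3.13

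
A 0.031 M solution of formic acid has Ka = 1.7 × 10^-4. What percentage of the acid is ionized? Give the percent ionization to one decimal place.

7.1%

HCOOH ⇌ HCOO- + H+; let x = [H+] at equilibrium.
Ka = x²/(C₀ − x); solving the quadratic gives x = 2.21 × 10^-3 M.
% ionization = x/C₀ × 100% = 2.21 × 10^-3/0.031 × 100% = 7.1%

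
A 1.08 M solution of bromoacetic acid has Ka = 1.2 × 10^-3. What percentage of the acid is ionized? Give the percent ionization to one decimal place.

BrCH2COOH ⇌ BrCH2COO- + H+; let x = [H+] at equilibrium.
x ≈ √(Ka·C₀) = √(1.2 × 10^-3 × 1.08) = 3.60 × 10^-2 M
% ionization = x/C₀ × 100% = 3.60 × 10^-2/1.08 × 100% = 3.3%

3.3%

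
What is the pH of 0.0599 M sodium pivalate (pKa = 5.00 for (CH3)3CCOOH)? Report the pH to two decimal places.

(CH3)3CCOO- is the conjugate base of the weak acid (CH3)3CCOOH.
Ka = 10^(−5.00) = 1.00 × 10^-5
Kb = Kw/Ka = 1.0×10^-14 / 1.00 × 10^-5 = 1.00 × 10^-9
From the ICE table, Kb = [OH-]²/(0.0599 − [OH-]) = 1.00 × 10^-9.
Neglecting [OH-] in the denominator: [OH-] = √(1.00 × 10^-9 × 0.0599) = 7.74 × 10^-6 M
Check: 0.013% ionized — well under 5%, approximation valid.
pOH = 5.11, so pH = 14.00 − pOH = 8.89

pH = 8.89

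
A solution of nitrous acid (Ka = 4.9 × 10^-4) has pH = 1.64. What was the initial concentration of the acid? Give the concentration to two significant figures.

C₀ = 1.1 M

[H+] = 10^(-1.64) = 2.29 × 10^-2 M = x
Ka = x²/(C₀ − x) ⇒ C₀ = x + x²/Ka
C₀ = 2.29 × 10^-2 + (2.29 × 10^-2)²/(4.9 × 10^-4) = 1.09 M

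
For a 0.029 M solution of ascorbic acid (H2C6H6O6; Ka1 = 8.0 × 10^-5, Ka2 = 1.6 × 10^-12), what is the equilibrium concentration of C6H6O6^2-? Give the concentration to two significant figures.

1.6 × 10^-12 M

First ionization gives [H+] ≈ [HC6H6O6-] = 1.48 × 10^-3 M.
Second step: Ka2 = [H+][C6H6O6^2-]/[HC6H6O6-] ≈ [C6H6O6^2-] (since [H+] ≈ [HC6H6O6-]).
So [C6H6O6^2-] ≈ Ka2.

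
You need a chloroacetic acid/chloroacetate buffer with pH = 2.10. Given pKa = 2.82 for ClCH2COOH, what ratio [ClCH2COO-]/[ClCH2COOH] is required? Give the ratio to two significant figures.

ratio = 0.19

pH = pKa + log(r) ⇒ log(r) = 2.10 − 2.82 = -0.72
r = [ClCH2COO-]/[ClCH2COOH] = 10^(-0.72) = 0.191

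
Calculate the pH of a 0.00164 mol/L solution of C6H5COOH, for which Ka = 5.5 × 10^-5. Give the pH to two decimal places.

pH = 3.56

C6H5COOH ⇌ C6H5COO- + H+
Let x = [H+] at equilibrium. Ka = x²/(0.00164 − x).
x is not negligible relative to C₀; solve x² + 5.5e-05·x − 9.02e-08 = 0.
x = [−5.5e-05 + √(5.5e-05² + 3.61e-07)]/2 = 2.74 × 10^-4 M
pH = −log(2.74 × 10^-4) = 3.56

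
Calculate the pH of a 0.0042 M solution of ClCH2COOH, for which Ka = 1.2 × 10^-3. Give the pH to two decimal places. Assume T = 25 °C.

ClCH2COOH ⇌ ClCH2COO- + H+
From the ICE table, Ka = [H+]²/(0.0042 − [H+]) = 1.2 × 10^-3.
The 5% rule fails; solving [H+]² + Ka·[H+] − Ka·C₀ = 0 exactly:
[H+] = (−Ka + √(Ka² + 4·Ka·C₀))/2 = 1.72 × 10^-3 M
pH = −log[H+] = −log(1.72 × 10^-3) = 2.76

pH = 2.76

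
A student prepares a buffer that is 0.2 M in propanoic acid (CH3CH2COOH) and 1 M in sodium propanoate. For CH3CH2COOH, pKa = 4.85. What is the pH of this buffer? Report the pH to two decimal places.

pH = 5.55

Using pH = pKa + log([base]/[acid]) with [base]/[acid] = 1/0.2:
pH = 4.85 + (+0.699) = 5.55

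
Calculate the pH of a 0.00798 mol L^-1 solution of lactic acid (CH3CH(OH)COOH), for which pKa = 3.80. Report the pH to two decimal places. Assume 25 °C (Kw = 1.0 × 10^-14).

CH3CH(OH)COOH ⇌ CH3CH(OH)COO- + H+
Ka = 10^(−3.80) = 1.58 × 10^-4
From the ICE table, Ka = x²/(0.00798 − x) = 1.58 × 10^-4.
Here C₀/Ka ≈ 50.5, so the small-x approximation fails. Use the quadratic:
x = (−Ka + √(Ka² + 4·Ka·C₀))/2 = 1.05 × 10^-3 M
pH = −log(1.05 × 10^-3) = 2.98

pH = 2.98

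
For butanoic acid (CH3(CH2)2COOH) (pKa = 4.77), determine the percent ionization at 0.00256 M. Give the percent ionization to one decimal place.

CH3(CH2)2COOH ⇌ CH3(CH2)2COO- + H+; let x = [H+] at equilibrium.
Ka = 10^(−4.77) = 1.70 × 10^-5
Solve x² + 1.7e-05x − 4.35e-08 = 0 → x = 2.00 × 10^-4 M
Fraction ionized = 2.00 × 10^-4 / 0.00256 = 0.0781 → 7.8%

7.8%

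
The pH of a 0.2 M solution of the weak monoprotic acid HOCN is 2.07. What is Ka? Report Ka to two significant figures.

[H+] = 10^(-2.07) = 8.51 × 10^-3 M
At equilibrium [HA] = 0.2 − 8.51 × 10^-3 = 1.91 × 10^-1 M
Ka = [H+][A-]/[HA] = (8.51 × 10^-3)² / 1.91 × 10^-1 = 3.8 × 10^-4

Ka = 3.8 × 10^-4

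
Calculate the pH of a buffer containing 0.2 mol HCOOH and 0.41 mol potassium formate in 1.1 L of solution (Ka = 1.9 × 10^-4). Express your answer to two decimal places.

pH = 4.03

pKa = −log(1.9 × 10^-4) = 3.721
Using pH = pKa + log([base]/[acid]) with [base]/[acid] = 0.41/0.2:
pH = 3.721 + (+0.312) = 4.03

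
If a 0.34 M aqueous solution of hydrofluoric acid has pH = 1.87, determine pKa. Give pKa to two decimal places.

pKa = 3.25

[H+] = 10^(-1.87) = 1.35 × 10^-2 M
At equilibrium [HA] = 0.34 − 1.35 × 10^-2 = 3.27 × 10^-1 M
Ka = [H+][A-]/[HA] = (1.35 × 10^-2)² / 3.27 × 10^-1 = 5.57 × 10^-4
pKa = -log(5.57 × 10^-4) = 3.25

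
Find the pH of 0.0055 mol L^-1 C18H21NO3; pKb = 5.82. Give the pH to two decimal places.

pH = 9.96

C18H21NO3 + H2O ⇌ C18H22NO3+ + OH-
Kb = 10^(−5.82) = 1.51 × 10^-6
Kb = x²/(0.0055 − x) = 1.51 × 10^-6
Since Kb ≪ C₀, x ≈ √(Kb·C₀) = 9.11 × 10^-5 M.
Check: 1.7% ionized — well under 5%, approximation valid.
pOH = −log(9.11 × 10^-5) = 4.04; pH = 14.00 − 4.04 = 9.96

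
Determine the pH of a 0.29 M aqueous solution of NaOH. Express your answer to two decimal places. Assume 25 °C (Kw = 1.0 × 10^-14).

pH = 13.46

NaOH is a strong base; [OH-] = 0.29 M.
pOH = -log(0.29) = 0.54
pH = 14.00 - 0.54 = 13.46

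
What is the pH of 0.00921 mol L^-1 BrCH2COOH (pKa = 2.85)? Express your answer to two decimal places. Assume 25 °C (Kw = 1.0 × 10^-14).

BrCH2COOH ⇌ BrCH2COO- + H+
Ka = 10^(−2.85) = 1.41 × 10^-3
From the ICE table, Ka = x²/(0.00921 − x) = 1.41 × 10^-3.
Here C₀/Ka ≈ 6.53, so the small-x approximation fails. Use the quadratic:
x = [−0.00141 + √(0.00141² + 5.19e-05)]/2 = 2.97 × 10^-3 M
pH = −log(2.97 × 10^-3) = 2.53

pH = 2.53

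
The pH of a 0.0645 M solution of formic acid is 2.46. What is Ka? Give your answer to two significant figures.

Ka = 2.0 × 10^-4

[H+] = 10^(-2.46) = 3.47 × 10^-3 M
At equilibrium [HA] = 0.0645 − 3.47 × 10^-3 = 6.10 × 10^-2 M
Ka = [H+][A-]/[HA] = (3.47 × 10^-3)² / 6.10 × 10^-2 = 2.0 × 10^-4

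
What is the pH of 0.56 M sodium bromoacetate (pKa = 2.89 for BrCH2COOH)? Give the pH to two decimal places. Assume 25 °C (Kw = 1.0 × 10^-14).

pH = 8.32

BrCH2COO- is the conjugate base of the weak acid BrCH2COOH.
Ka = 10^(−2.89) = 1.29 × 10^-3
Kb = Kw/Ka = 1.0×10^-14 / 1.29 × 10^-3 = 7.75 × 10^-12
Kb = [OH-]²/(0.56 − [OH-]) = 7.75 × 10^-12
Assume [OH-] ≪ 0.56: [OH-] ≈ √(7.75 × 10^-12 × 0.56) = 2.08 × 10^-6 M
pOH = −log(2.08 × 10^-6) = 5.68; pH = 14.00 − 5.68 = 8.32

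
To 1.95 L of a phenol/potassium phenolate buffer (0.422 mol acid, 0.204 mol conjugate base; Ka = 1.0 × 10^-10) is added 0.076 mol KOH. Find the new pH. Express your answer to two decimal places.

pH = 9.91

OH- converts C6H5OH to C6H5O-: C6H5OH → 0.346 mol, C6H5O- → 0.28 mol.
pKa = −log(1.0 × 10^-10) = 10.000
Henderson–Hasselbalch with mole ratio 0.28/0.346: pH = 10.000 + (-0.092)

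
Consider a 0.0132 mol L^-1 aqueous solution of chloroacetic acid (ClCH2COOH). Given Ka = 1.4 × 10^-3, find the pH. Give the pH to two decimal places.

ClCH2COOH ⇌ ClCH2COO- + H+
Ka = x²/(0.0132 − x) = 1.4 × 10^-3
Here C₀/Ka ≈ 9.43, so the small-x approximation fails. Use the quadratic:
x = (−Ka + √(Ka² + 4·Ka·C₀))/2 = 3.66 × 10^-3 M
pH = −log(3.66 × 10^-3) = 2.44

pH = 2.44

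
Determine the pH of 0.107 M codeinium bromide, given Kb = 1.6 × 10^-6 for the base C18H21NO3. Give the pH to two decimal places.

pH = 4.59

C18H22NO3+ is the conjugate acid of the weak base C18H21NO3.
Ka = Kw/Kb = 1.0×10^-14 / 1.6 × 10^-6 = 6.25 × 10^-9
From the ICE table, Ka = x²/(0.107 − x) = 6.25 × 10^-9.
Neglecting x in the denominator: x = √(6.25 × 10^-9 × 0.107) = 2.59 × 10^-5 M
(x/C₀ = 0.024% < 5%, so the approximation holds.)
pH = −log[H+] = −log(2.59 × 10^-5) = 4.59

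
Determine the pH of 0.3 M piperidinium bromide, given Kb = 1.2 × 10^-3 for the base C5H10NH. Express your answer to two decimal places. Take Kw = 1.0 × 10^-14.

C5H10NH2+ is the conjugate acid of the weak base C5H10NH.
Ka = Kw/Kb = 1.0×10^-14 / 1.2 × 10^-3 = 8.33 × 10^-12
From the ICE table, Ka = [H+]²/(0.3 − [H+]) = 8.33 × 10^-12.
Assume [H+] ≪ 0.3: [H+] ≈ √(8.33 × 10^-12 × 0.3) = 1.58 × 10^-6 M
([H+]/C₀ = 0.00053% < 5%, so the approximation holds.)
pH = −log(1.58 × 10^-6) = 5.80

pH = 5.80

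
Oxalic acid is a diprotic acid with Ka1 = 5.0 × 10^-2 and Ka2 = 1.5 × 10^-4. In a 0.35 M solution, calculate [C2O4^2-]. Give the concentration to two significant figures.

1.5 × 10^-4 M

First ionization gives [H+] ≈ [HC2O4-] = 1.10 × 10^-1 M.
Second step: Ka2 = [H+][C2O4^2-]/[HC2O4-] ≈ [C2O4^2-] (since [H+] ≈ [HC2O4-]).
So [C2O4^2-] ≈ Ka2.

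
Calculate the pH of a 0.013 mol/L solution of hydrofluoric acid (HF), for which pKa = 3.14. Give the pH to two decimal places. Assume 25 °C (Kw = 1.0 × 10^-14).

pH = 2.56

HF ⇌ F- + H+
Ka = 10^(−3.14) = 7.24 × 10^-4
Let x = [H+] at equilibrium. Ka = x²/(0.013 − x).
Here C₀/Ka ≈ 18, so the small-x approximation fails. Use the quadratic:
x = [−0.000724 + √(0.000724² + 3.76e-05)]/2 = 2.73 × 10^-3 M
pH = −log(2.73 × 10^-3) = 2.56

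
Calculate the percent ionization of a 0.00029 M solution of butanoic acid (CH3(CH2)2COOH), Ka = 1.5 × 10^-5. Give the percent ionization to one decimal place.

CH3(CH2)2COOH ⇌ CH3(CH2)2COO- + H+; let x = [H+] at equilibrium.
Ka = x²/(C₀ − x); solving the quadratic gives x = 5.89 × 10^-5 M.
Fraction ionized = 5.89 × 10^-5 / 0.00029 = 0.2031 → 20.3%

20.3%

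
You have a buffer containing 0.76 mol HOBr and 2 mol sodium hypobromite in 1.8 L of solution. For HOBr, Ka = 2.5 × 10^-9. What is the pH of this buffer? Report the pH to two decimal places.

pKa = −log(2.5 × 10^-9) = 8.602
pH = pKa + log([A⁻]/[HA]) = 8.602 + log(2/0.76)
pH = 8.602 + (+0.420) = 9.02

pH = 9.02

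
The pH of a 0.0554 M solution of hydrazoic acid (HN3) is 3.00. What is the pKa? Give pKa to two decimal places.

pKa = 4.74

[H+] = 10^(-3.00) = 1.00 × 10^-3 M
At equilibrium [HA] = 0.0554 − 1.00 × 10^-3 = 5.44 × 10^-2 M
Ka = [H+][A-]/[HA] = (1.00 × 10^-3)² / 5.44 × 10^-2 = 1.84 × 10^-5
pKa = -log(1.84 × 10^-5) = 4.74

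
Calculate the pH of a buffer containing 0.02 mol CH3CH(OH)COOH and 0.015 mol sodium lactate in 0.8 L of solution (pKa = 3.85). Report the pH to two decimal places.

pH = pKa + log([A⁻]/[HA]) = 3.85 + log(0.015/0.02)
pH = 3.85 + (-0.125) = 3.73

pH = 3.73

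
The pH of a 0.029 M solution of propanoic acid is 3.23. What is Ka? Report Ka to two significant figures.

[H+] = 10^(-3.23) = 5.89 × 10^-4 M
At equilibrium [HA] = 0.029 − 5.89 × 10^-4 = 2.84 × 10^-2 M
Ka = [H+][A-]/[HA] = (5.89 × 10^-4)² / 2.84 × 10^-2 = 1.2 × 10^-5

Ka = 1.2 × 10^-5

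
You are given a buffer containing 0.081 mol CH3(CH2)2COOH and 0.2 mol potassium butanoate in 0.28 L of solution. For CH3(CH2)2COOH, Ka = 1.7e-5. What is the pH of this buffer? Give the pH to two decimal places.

pH = 5.16

pKa = −log(1.7 × 10^-5) = 4.770
pH = pKa + log([A⁻]/[HA]) = 4.770 + log(0.2/0.081)
pH = 4.770 + (+0.393) = 5.16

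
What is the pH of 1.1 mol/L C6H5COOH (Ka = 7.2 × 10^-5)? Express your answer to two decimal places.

C6H5COOH ⇌ C6H5COO- + H+
From the ICE table, Ka = [H+]²/(1.1 − [H+]) = 7.2 × 10^-5.
Since Ka ≪ C₀, [H+] ≈ √(Ka·C₀) = 8.90 × 10^-3 M.
Check: 0.81% ionized — well under 5%, approximation valid.
pH = −log(8.90 × 10^-3) = 2.05

pH = 2.05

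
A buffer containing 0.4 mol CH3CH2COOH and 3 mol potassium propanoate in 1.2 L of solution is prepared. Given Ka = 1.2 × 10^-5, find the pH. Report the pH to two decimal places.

pKa = −log(1.2 × 10^-5) = 4.921
Henderson–Hasselbalch: pH = pKa + log([CH3CH2COO-]/[CH3CH2COOH]) = 4.921 + log(3/0.4)
pH = 4.921 + (+0.875) = 5.80

pH = 5.80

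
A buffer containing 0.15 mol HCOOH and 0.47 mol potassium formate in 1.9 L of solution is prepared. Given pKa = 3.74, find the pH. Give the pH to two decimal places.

pH = 4.24

pH = pKa + log([A⁻]/[HA]) = 3.74 + log(0.47/0.15)
pH = 3.74 + (+0.496) = 4.24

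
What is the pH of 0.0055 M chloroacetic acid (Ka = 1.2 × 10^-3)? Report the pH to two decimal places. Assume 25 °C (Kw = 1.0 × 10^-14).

ClCH2COOH ⇌ ClCH2COO- + H+
From the ICE table, Ka = [H+]²/(0.0055 − [H+]) = 1.2 × 10^-3.
Here C₀/Ka ≈ 4.58, so the small-[H+] approximation fails. Use the quadratic:
[H+] = (−Ka + √(Ka² + 4·Ka·C₀))/2 = 2.04 × 10^-3 M
pH = −log(2.04 × 10^-3) = 2.69

pH = 2.69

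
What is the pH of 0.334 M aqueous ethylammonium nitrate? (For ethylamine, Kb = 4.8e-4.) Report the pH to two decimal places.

pH = 5.58

C2H5NH3+ is the conjugate acid of the weak base C2H5NH2.
Ka = Kw/Kb = 1.0×10^-14 / 4.8 × 10^-4 = 2.08 × 10^-11
From the ICE table, Ka = [H+]²/(0.334 − [H+]) = 2.08 × 10^-11.
Assume [H+] ≪ 0.334: [H+] ≈ √(2.08 × 10^-11 × 0.334) = 2.64 × 10^-6 M
([H+]/C₀ = 0.00079% < 5%, so the approximation holds.)
pH = −log[H+] = −log(2.64 × 10^-6) = 5.58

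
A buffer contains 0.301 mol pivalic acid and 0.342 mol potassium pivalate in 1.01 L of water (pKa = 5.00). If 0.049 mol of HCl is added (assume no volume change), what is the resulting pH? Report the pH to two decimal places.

pH = 4.92

After neutralization: n((CH3)3CCOOH) = 0.35 mol, n((CH3)3CCOO-) = 0.293 mol.
pH = pKa + log(n_(CH3)3CCOO-/n_(CH3)3CCOOH) = 5.00 + log(0.293/0.35) = 5.00 + (-0.077)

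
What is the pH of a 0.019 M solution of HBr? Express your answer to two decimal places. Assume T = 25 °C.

HBr is a strong acid and dissociates completely, so [H+] = 0.019 M.
pH = -log(0.019) = 1.72

pH = 1.72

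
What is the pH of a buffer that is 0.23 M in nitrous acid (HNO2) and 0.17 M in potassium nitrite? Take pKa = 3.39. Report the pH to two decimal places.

pH = 3.26

pH = pKa + log([A⁻]/[HA]) = 3.39 + log(0.17/0.23)
pH = 3.39 + (-0.131) = 3.26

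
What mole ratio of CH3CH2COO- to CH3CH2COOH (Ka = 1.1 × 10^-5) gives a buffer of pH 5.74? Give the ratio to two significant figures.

ratio = 6.0

pKa = -log(1.1 × 10^-5) = 4.959
pH = pKa + log(r) ⇒ log(r) = 5.74 − 4.959 = +0.781
r = [CH3CH2COO-]/[CH3CH2COOH] = 10^(+0.781) = 6.04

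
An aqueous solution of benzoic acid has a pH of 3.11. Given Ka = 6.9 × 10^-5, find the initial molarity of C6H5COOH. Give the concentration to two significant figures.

[H+] = 10^(-3.11) = 7.76 × 10^-4 M = x
Ka = x²/(C₀ − x) ⇒ C₀ = x + x²/Ka
C₀ = 7.76 × 10^-4 + (7.76 × 10^-4)²/(6.9 × 10^-5) = 9.50 × 10^-3 M

C₀ = 9.5 × 10^-3 M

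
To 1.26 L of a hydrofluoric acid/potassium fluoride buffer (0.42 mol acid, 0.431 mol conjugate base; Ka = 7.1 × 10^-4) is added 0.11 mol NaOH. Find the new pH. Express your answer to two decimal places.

pH = 3.39

OH- converts HF to F-: HF → 0.31 mol, F- → 0.541 mol.
pKa = −log(7.1 × 10^-4) = 3.149
pH = pKa + log([A⁻]/[HA]) = 3.149 + log(0.541/0.31) = 3.149 +0.242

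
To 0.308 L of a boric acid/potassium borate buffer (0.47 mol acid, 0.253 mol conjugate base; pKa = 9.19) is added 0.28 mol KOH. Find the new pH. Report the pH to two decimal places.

pH = 9.64

After neutralization: n(B(OH)3) = 0.19 mol, n(B(OH)4-) = 0.533 mol.
pH = pKa + log(n_B(OH)4-/n_B(OH)3) = 9.19 + log(0.533/0.19) = 9.19 + (+0.448)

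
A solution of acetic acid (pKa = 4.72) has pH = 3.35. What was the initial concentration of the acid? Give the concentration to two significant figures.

[H+] = 10^(-3.35) = 4.47 × 10^-4 M = x
Ka = 10^(−4.72) = 1.91 × 10^-5
Ka = x²/(C₀ − x) ⇒ C₀ = x + x²/Ka
C₀ = 4.47 × 10^-4 + (4.47 × 10^-4)²/(1.91 × 10^-5) = 1.09 × 10^-2 M

C₀ = 1.1 × 10^-2 M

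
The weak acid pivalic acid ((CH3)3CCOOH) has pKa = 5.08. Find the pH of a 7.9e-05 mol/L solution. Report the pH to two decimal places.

pH = 4.66

(CH3)3CCOOH ⇌ (CH3)3CCOO- + H+
Ka = 10^(−5.08) = 8.32 × 10^-6
From the ICE table, Ka = x²/(7.9e-05 − x) = 8.32 × 10^-6.
x is not negligible relative to C₀; solve x² + 8.32e-06·x − 6.57e-10 = 0.
x = (−Ka + √(Ka² + 4·Ka·C₀))/2 = 2.18 × 10^-5 M
pH = −log[H+] = −log(2.18 × 10^-5) = 4.66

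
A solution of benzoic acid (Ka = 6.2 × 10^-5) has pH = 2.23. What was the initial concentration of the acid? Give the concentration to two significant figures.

[H+] = 10^(-2.23) = 5.89 × 10^-3 M = x
Ka = x²/(C₀ − x) ⇒ C₀ = x + x²/Ka
C₀ = 5.89 × 10^-3 + (5.89 × 10^-3)²/(6.2 × 10^-5) = 5.65 × 10^-1 M

C₀ = 5.7 × 10^-1 M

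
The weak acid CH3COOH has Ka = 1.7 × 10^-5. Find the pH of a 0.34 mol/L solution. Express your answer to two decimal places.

pH = 2.62

CH3COOH ⇌ CH3COO- + H+
From the ICE table, Ka = [H+]²/(0.34 − [H+]) = 1.7 × 10^-5.
Since Ka ≪ C₀, [H+] ≈ √(Ka·C₀) = 2.40 × 10^-3 M.
Check: 0.71% ionized — well under 5%, approximation valid.
pH = −log[H+] = −log(2.40 × 10^-3) = 2.62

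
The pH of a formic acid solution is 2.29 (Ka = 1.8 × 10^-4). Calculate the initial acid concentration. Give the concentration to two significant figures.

[H+] = 10^(-2.29) = 5.13 × 10^-3 M = x
Ka = x²/(C₀ − x) ⇒ C₀ = x + x²/Ka
C₀ = 5.13 × 10^-3 + (5.13 × 10^-3)²/(1.8 × 10^-4) = 1.51 × 10^-1 M

C₀ = 1.5 × 10^-1 M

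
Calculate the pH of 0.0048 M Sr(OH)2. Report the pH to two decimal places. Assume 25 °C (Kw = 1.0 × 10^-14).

Sr(OH)2 is a strong base (each formula unit releases 2 OH-); [OH-] = 0.0096 M.
pOH = -log(0.0096) = 2.02
pH = 14.00 - 2.02 = 11.98

pH = 11.98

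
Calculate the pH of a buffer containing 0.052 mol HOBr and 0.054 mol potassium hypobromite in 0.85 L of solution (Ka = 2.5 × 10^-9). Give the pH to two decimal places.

pH = 8.62

pKa = −log(2.5 × 10^-9) = 8.602
Henderson–Hasselbalch: pH = pKa + log([OBr-]/[HOBr]) = 8.602 + log(0.054/0.052)
pH = 8.602 + (+0.016) = 8.62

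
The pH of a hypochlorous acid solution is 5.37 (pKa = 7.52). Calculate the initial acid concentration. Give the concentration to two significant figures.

C₀ = 6.1 × 10^-4 M

[H+] = 10^(-5.37) = 4.27 × 10^-6 M = x
Ka = 10^(−7.52) = 3.02 × 10^-8
Ka = x²/(C₀ − x) ⇒ C₀ = x + x²/Ka
C₀ = 4.27 × 10^-6 + (4.27 × 10^-6)²/(3.02 × 10^-8) = 6.08 × 10^-4 M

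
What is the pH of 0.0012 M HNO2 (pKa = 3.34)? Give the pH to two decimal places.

HNO2 ⇌ NO2- + H+
Ka = 10^(−3.34) = 4.57 × 10^-4
Ka = [H+]²/(0.0012 − [H+]) = 4.57 × 10^-4
[H+] is not negligible relative to C₀; solve [H+]² + 0.000457·[H+] − 5.48e-07 = 0.
[H+] = (−Ka + √(Ka² + 4·Ka·C₀))/2 = 5.46 × 10^-4 M
pH = −log[H+] = −log(5.46 × 10^-4) = 3.26

pH = 3.26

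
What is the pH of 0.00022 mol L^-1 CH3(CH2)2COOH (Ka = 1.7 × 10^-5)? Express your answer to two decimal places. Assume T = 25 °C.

CH3(CH2)2COOH ⇌ CH3(CH2)2COO- + H+
Ka = x²/(0.00022 − x) = 1.7 × 10^-5
x is not negligible relative to C₀; solve x² + 1.7e-05·x − 3.74e-09 = 0.
x = (−Ka + √(Ka² + 4·Ka·C₀))/2 = 5.32 × 10^-5 M
pH = −log[H+] = −log(5.32 × 10^-5) = 4.27

pH = 4.27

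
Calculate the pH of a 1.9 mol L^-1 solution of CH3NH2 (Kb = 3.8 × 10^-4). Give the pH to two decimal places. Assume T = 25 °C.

pH = 12.43

CH3NH2 + H2O ⇌ CH3NH3+ + OH-
From the ICE table, Kb = [OH-]²/(1.9 − [OH-]) = 3.8 × 10^-4.
Neglecting [OH-] in the denominator: [OH-] = √(3.8 × 10^-4 × 1.9) = 2.69 × 10^-2 M
([OH-]/C₀ = 1.4% < 5%, so the approximation holds.)
pOH = 1.57, so pH = 14.00 − pOH = 12.43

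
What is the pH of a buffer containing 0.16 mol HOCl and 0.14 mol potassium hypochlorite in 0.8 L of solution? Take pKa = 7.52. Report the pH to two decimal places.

Using pH = pKa + log([base]/[acid]) with [base]/[acid] = 0.14/0.16:
pH = 7.52 + (-0.058) = 7.46

pH = 7.46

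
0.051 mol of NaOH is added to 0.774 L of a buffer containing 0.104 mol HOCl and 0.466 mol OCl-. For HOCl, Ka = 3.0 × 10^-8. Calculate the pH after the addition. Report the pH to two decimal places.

pH = 8.51

OH- converts HOCl to OCl-: HOCl → 0.053 mol, OCl- → 0.517 mol.
pKa = −log(3.0 × 10^-8) = 7.523
pH = pKa + log(n_OCl-/n_HOCl) = 7.523 + log(0.517/0.053) = 7.523 + (+0.989)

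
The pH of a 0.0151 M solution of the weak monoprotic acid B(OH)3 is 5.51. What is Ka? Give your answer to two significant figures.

Ka = 6.3 × 10^-10

[H+] = 10^(-5.51) = 3.09 × 10^-6 M
At equilibrium [HA] = 0.0151 − 3.09 × 10^-6 = 1.51 × 10^-2 M
Ka = [H+][A-]/[HA] = (3.09 × 10^-6)² / 1.51 × 10^-2 = 6.3 × 10^-10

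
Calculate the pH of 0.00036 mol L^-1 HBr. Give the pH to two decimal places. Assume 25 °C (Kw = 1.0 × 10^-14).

HBr is a strong acid and dissociates completely, so [H+] = 0.00036 M.
pH = -log(0.00036) = 3.44

pH = 3.44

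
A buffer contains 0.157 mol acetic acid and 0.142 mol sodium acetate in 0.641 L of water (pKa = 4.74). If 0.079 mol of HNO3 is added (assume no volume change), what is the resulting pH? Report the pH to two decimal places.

After neutralization: n(CH3COOH) = 0.236 mol, n(CH3COO-) = 0.063 mol.
pH = pKa + log(n_CH3COO-/n_CH3COOH) = 4.74 + log(0.063/0.236) = 4.74 + (-0.574)

pH = 4.17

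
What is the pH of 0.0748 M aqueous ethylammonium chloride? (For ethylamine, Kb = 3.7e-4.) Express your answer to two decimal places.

C2H5NH3+ is the conjugate acid of the weak base C2H5NH2.
Ka = Kw/Kb = 1.0×10^-14 / 3.7 × 10^-4 = 2.70 × 10^-11
From the ICE table, Ka = [H+]²/(0.0748 − [H+]) = 2.70 × 10^-11.
Assume [H+] ≪ 0.0748: [H+] ≈ √(2.70 × 10^-11 × 0.0748) = 1.42 × 10^-6 M
([H+]/C₀ = 0.0019% < 5%, so the approximation holds.)
pH = −log[H+] = −log(1.42 × 10^-6) = 5.85

pH = 5.85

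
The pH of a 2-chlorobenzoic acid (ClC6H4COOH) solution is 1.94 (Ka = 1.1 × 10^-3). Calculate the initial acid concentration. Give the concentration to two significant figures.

C₀ = 1.3 × 10^-1 M

[H+] = 10^(-1.94) = 1.15 × 10^-2 M = x
Ka = x²/(C₀ − x) ⇒ C₀ = x + x²/Ka
C₀ = 1.15 × 10^-2 + (1.15 × 10^-2)²/(1.1 × 10^-3) = 1.32 × 10^-1 M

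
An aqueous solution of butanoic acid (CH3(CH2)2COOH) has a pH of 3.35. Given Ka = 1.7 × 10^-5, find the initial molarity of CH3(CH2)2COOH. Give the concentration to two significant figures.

C₀ = 1.2 × 10^-2 M

[H+] = 10^(-3.35) = 4.47 × 10^-4 M = x
Ka = x²/(C₀ − x) ⇒ C₀ = x + x²/Ka
C₀ = 4.47 × 10^-4 + (4.47 × 10^-4)²/(1.7 × 10^-5) = 1.22 × 10^-2 M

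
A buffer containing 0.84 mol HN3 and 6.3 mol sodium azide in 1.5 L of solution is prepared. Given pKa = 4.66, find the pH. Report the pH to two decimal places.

Henderson–Hasselbalch: pH = pKa + log([N3-]/[HN3]) = 4.66 + log(6.3/0.84)
pH = 4.66 + (+0.875) = 5.54

pH = 5.54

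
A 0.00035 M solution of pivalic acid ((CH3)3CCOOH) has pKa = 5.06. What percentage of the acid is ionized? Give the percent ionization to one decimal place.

(CH3)3CCOOH ⇌ (CH3)3CCOO- + H+; let x = [H+] at equilibrium.
Ka = 10^(−5.06) = 8.71 × 10^-6
Ka = x²/(C₀ − x); solving the quadratic gives x = 5.10 × 10^-5 M.
Fraction ionized = 5.10 × 10^-5 / 0.00035 = 0.1457 → 14.6%

14.6%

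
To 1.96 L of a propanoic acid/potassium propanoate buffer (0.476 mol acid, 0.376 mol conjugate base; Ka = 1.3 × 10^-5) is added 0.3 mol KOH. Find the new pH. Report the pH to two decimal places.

pH = 5.47

After neutralization: n(CH3CH2COOH) = 0.176 mol, n(CH3CH2COO-) = 0.676 mol.
pKa = −log(1.3 × 10^-5) = 4.886
pH = pKa + log(n_CH3CH2COO-/n_CH3CH2COOH) = 4.886 + log(0.676/0.176) = 4.886 + (+0.584)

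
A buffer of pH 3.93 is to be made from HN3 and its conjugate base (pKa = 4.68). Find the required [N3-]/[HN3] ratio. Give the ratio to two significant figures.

pH = pKa + log(r) ⇒ log(r) = 3.93 − 4.68 = -0.75
r = [N3-]/[HN3] = 10^(-0.75) = 0.178

ratio = 0.18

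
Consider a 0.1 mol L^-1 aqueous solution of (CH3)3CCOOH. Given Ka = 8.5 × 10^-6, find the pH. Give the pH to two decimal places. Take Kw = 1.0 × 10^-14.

(CH3)3CCOOH ⇌ (CH3)3CCOO- + H+
From the ICE table, Ka = [H+]²/(0.1 − [H+]) = 8.5 × 10^-6.
Since Ka ≪ C₀, [H+] ≈ √(Ka·C₀) = 9.22 × 10^-4 M.
Check: 0.92% ionized — well under 5%, approximation valid.
pH = −log[H+] = −log(9.22 × 10^-4) = 3.04

pH = 3.04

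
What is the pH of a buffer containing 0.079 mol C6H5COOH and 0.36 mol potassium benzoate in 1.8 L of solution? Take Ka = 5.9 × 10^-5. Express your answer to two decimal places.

pH = 4.89

pKa = −log(5.9 × 10^-5) = 4.229
pH = pKa + log([A⁻]/[HA]) = 4.229 + log(0.36/0.079)
pH = 4.229 + (+0.659) = 4.89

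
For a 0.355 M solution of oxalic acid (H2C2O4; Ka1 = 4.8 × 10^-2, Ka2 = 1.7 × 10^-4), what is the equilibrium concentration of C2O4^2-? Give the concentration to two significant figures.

1.7 × 10^-4 M

First ionization gives [H+] ≈ [HC2O4-] = 1.09 × 10^-1 M.
Second step: Ka2 = [H+][C2O4^2-]/[HC2O4-] ≈ [C2O4^2-] (since [H+] ≈ [HC2O4-]).
So [C2O4^2-] ≈ Ka2.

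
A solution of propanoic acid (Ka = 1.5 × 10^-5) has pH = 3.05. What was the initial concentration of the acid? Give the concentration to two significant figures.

C₀ = 5.4 × 10^-2 M

[H+] = 10^(-3.05) = 8.91 × 10^-4 M = x
Ka = x²/(C₀ − x) ⇒ C₀ = x + x²/Ka
C₀ = 8.91 × 10^-4 + (8.91 × 10^-4)²/(1.5 × 10^-5) = 5.38 × 10^-2 M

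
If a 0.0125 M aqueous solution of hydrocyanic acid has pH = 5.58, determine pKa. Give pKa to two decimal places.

pKa = 9.26

[H+] = 10^(-5.58) = 2.63 × 10^-6 M
At equilibrium [HA] = 0.0125 − 2.63 × 10^-6 = 1.25 × 10^-2 M
Ka = [H+][A-]/[HA] = (2.63 × 10^-6)² / 1.25 × 10^-2 = 5.53 × 10^-10
pKa = -log(5.53 × 10^-10) = 9.26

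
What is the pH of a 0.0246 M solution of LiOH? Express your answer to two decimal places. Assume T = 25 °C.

pH = 12.39

LiOH is a strong base; [OH-] = 0.0246 M.
pOH = -log(0.0246) = 1.61
pH = 14.00 - 1.61 = 12.39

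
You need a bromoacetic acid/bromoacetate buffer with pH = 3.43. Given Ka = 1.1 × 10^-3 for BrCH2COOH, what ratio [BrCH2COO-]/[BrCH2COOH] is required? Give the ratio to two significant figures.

ratio = 3.0

pKa = -log(1.1 × 10^-3) = 2.959
pH = pKa + log(r) ⇒ log(r) = 3.43 − 2.959 = +0.471
r = [BrCH2COO-]/[BrCH2COOH] = 10^(+0.471) = 2.96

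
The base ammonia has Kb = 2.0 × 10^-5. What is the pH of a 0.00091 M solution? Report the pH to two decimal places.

pH = 10.10

NH3 + H2O ⇌ NH4+ + OH-
From the ICE table, Kb = x²/(0.00091 − x) = 2.0 × 10^-5.
x is not negligible relative to C₀; solve x² + 2e-05·x − 1.82e-08 = 0.
x = (−Kb + √(Kb² + 4·Kb·C₀))/2 = 1.25 × 10^-4 M
pOH = −log(1.25 × 10^-4) = 3.90; pH = 14.00 − 3.90 = 10.10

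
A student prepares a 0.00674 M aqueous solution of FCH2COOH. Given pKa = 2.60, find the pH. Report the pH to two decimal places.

FCH2COOH ⇌ FCH2COO- + H+
Ka = 10^(−2.60) = 2.51 × 10^-3
Ka = [H+]²/(0.00674 − [H+]) = 2.51 × 10^-3
Here C₀/Ka ≈ 2.69, so the small-[H+] approximation fails. Use the quadratic:
[H+] = (−Ka + √(Ka² + 4·Ka·C₀))/2 = 3.05 × 10^-3 M
pH = −log[H+] = −log(3.05 × 10^-3) = 2.52

pH = 2.52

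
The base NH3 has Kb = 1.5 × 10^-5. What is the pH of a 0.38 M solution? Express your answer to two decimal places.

NH3 + H2O ⇌ NH4+ + OH-
From the ICE table, Kb = [OH-]²/(0.38 − [OH-]) = 1.5 × 10^-5.
Assume [OH-] ≪ 0.38: [OH-] ≈ √(1.5 × 10^-5 × 0.38) = 2.39 × 10^-3 M
pOH = 2.62, so pH = 14.00 − pOH = 11.38

pH = 11.38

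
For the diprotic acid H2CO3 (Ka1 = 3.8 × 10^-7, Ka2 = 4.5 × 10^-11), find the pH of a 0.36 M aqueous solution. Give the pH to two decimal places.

Since Ka1 ≫ Ka2, the first ionization dominates [H+].
Ka1 = x²/(0.36 − x) = 3.8 × 10^-7
x ≈ √(3.8 × 10^-7 × 0.36) = 3.70 × 10^-4 M
pH = −log(3.70 × 10^-4) = 3.43

pH = 3.43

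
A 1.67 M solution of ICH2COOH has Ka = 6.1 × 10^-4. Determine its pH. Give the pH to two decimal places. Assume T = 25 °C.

pH = 1.50

ICH2COOH ⇌ ICH2COO- + H+
Ka = x²/(1.67 − x) = 6.1 × 10^-4
Assume x ≪ 1.67: x ≈ √(6.1 × 10^-4 × 1.67) = 3.19 × 10^-2 M
pH = −log(3.19 × 10^-2) = 1.50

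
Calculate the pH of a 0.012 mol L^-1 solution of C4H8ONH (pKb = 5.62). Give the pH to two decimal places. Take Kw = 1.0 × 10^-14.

pH = 10.23

C4H8ONH + H2O ⇌ C4H8ONH2+ + OH-
Kb = 10^(−5.62) = 2.40 × 10^-6
Let x = [OH-] at equilibrium. Kb = x²/(0.012 − x).
Neglecting x in the denominator: x = √(2.40 × 10^-6 × 0.012) = 1.70 × 10^-4 M
pOH = 3.77, so pH = 14.00 − pOH = 10.23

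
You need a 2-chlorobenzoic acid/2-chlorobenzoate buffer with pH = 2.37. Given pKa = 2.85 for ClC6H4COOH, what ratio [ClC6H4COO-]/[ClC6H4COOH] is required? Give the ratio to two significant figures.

ratio = 0.33

pH = pKa + log(r) ⇒ log(r) = 2.37 − 2.85 = -0.48
r = [ClC6H4COO-]/[ClC6H4COOH] = 10^(-0.48) = 0.331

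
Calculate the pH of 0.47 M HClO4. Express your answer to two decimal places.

pH = 0.33

HClO4 is a strong acid and dissociates completely, so [H+] = 0.47 M.
pH = -log(0.47) = 0.33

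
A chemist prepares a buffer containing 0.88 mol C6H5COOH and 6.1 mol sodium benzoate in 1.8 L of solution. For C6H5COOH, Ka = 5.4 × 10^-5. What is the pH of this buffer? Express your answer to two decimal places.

pH = 5.11

pKa = −log(5.4 × 10^-5) = 4.268
Henderson–Hasselbalch: pH = pKa + log([C6H5COO-]/[C6H5COOH]) = 4.268 + log(6.1/0.88)
pH = 4.268 + (+0.841) = 5.11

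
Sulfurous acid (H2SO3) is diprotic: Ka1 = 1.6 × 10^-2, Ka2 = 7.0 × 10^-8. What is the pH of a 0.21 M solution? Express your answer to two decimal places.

Since Ka1 ≫ Ka2, the first ionization dominates [H+].
Ka1 = x²/(0.21 − x) = 1.6 × 10^-2
Solving the quadratic: x = (−Ka1 + √(Ka1² + 4·Ka1·C₀))/2 = 5.05 × 10^-2 M
pH = −log(5.05 × 10^-2) = 1.30

pH = 1.30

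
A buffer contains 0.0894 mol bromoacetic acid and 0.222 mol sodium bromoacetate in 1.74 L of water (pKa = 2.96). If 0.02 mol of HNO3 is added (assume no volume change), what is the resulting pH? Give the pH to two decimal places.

Added H+ converts BrCH2COO- to BrCH2COOH: BrCH2COOH → 0.109 mol, BrCH2COO- → 0.202 mol.
pH = pKa + log([A⁻]/[HA]) = 2.96 + log(0.202/0.109) = 2.96 +0.268

pH = 3.23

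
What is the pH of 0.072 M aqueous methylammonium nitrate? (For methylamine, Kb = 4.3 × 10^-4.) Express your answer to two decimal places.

pH = 5.89

CH3NH3+ is the conjugate acid of the weak base CH3NH2.
Ka = Kw/Kb = 1.0×10^-14 / 4.3 × 10^-4 = 2.33 × 10^-11
From the ICE table, Ka = x²/(0.072 − x) = 2.33 × 10^-11.
Assume x ≪ 0.072: x ≈ √(2.33 × 10^-11 × 0.072) = 1.30 × 10^-6 M
(x/C₀ = 0.0018% < 5%, so the approximation holds.)
pH = −log(1.30 × 10^-6) = 5.89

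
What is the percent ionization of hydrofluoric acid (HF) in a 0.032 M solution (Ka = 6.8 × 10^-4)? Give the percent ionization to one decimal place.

HF ⇌ F- + H+; let x = [H+] at equilibrium.
Ka = x²/(C₀ − x); solving the quadratic gives x = 4.34 × 10^-3 M.
% ionization = x/C₀ × 100% = 4.34 × 10^-3/0.032 × 100% = 13.6%

13.6%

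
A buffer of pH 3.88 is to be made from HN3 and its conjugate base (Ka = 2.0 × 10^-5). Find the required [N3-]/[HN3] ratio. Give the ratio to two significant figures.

pKa = -log(2.0 × 10^-5) = 4.699
pH = pKa + log(r) ⇒ log(r) = 3.88 − 4.699 = -0.819
r = [N3-]/[HN3] = 10^(-0.819) = 0.152

ratio = 0.15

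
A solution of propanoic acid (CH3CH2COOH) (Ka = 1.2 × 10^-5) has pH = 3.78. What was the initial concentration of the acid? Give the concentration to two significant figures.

[H+] = 10^(-3.78) = 1.66 × 10^-4 M = x
Ka = x²/(C₀ − x) ⇒ C₀ = x + x²/Ka
C₀ = 1.66 × 10^-4 + (1.66 × 10^-4)²/(1.2 × 10^-5) = 2.46 × 10^-3 M

C₀ = 2.5 × 10^-3 M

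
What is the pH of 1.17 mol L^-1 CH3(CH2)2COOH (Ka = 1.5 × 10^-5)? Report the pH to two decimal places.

CH3(CH2)2COOH ⇌ CH3(CH2)2COO- + H+
Let x = [H+] at equilibrium. Ka = x²/(1.17 − x).
Neglecting x in the denominator: x = √(1.5 × 10^-5 × 1.17) = 4.19 × 10^-3 M
pH = −log(4.19 × 10^-3) = 2.38

pH = 2.38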